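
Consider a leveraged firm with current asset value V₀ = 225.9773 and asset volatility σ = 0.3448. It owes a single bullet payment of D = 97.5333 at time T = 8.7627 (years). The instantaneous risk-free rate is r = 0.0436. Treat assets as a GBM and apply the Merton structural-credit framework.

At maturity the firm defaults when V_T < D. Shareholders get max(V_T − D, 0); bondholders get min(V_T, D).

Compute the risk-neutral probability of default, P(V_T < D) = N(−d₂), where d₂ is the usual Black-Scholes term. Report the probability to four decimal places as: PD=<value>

d₁ = [ln(V₀/D) + (r + σ²/2)T] / (σ√T)
   = [ln(225.9773/97.5333) + (0.0436 + 0.5·0.3448²)·8.7627] / (0.3448·√8.7627)
   = [0.840241 + 0.902939] / 1.020672 = 1.707875
d₂ = d₁ − σ√T = 1.707875 − 1.020672 = 0.687203
risk-neutral PD = N(−d₂) = N(-0.687203) = 0.245977

PD=0.2460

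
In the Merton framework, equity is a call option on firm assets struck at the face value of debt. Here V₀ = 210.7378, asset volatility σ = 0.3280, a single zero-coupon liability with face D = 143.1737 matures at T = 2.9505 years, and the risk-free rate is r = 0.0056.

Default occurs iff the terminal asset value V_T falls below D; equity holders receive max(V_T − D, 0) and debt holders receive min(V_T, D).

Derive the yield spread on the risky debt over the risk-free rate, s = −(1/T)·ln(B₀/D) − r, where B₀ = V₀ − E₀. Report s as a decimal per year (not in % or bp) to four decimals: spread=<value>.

d₁ = [ln(V₀/D) + (r + σ²/2)T] / (σ√T)
   = [ln(210.7378/143.1737) + (0.0056 + 0.5·0.3280²)·2.9505] / (0.3280·√2.9505)
   = [0.386556 + 0.175236] / 0.563406 = 0.997135
d₂ = d₁ − σ√T = 0.997135 − 0.563406 = 0.433729
N(d₁) = 0.840651,  N(d₂) = 0.667757,  e^(−rT) = 0.983613
E₀ = V₀·N(d₁) − D·e^(−rT)·N(d₂)
   = 210.7378·0.840651 − 143.1737·0.983613·0.667757 = 83.118245
B₀ = V₀ − E₀ = 210.7378 − 83.118245 = 127.619555
spread = −(1/T)·ln(B₀/D) − r = −(1/2.9505)·ln(127.619555/143.1737) − 0.0056 = 0.03337813

spread=0.0334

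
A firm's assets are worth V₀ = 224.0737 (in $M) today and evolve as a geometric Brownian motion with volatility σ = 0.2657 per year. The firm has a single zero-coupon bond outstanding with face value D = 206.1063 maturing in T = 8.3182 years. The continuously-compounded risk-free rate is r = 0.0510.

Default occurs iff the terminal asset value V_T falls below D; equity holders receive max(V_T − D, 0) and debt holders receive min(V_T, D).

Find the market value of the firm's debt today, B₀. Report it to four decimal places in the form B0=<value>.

d₁ = [ln(V₀/D) + (r + σ²/2)T] / (σ√T)
   = [ln(224.0737/206.1063) + (0.0510 + 0.5·0.2657²)·8.3182] / (0.2657·√8.3182)
   = [0.083583 + 0.717846] / 0.766313 = 1.045825
d₂ = d₁ − σ√T = 1.045825 − 0.766313 = 0.279511
N(d₁) = 0.852179,  N(d₂) = 0.610074,  e^(−rT) = 0.654275
E₀ = V₀·N(d₁) − D·e^(−rT)·N(d₂)
   = 224.0737·0.852179 − 206.1063·0.654275·0.610074 = 108.682374
B₀ = V₀ − E₀ = 224.0737 − 108.682374 = 115.391326

B0=115.3913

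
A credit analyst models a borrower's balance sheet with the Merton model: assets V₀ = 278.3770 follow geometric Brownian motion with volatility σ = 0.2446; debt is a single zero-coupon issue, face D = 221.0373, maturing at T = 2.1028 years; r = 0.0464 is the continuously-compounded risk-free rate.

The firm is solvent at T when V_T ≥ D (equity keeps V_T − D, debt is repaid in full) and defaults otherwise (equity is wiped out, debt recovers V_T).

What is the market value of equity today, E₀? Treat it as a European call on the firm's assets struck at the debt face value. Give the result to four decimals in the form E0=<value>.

d₁ = [ln(V₀/D) + (r + σ²/2)T] / (σ√T)
   = [ln(278.3770/221.0373) + (0.0464 + 0.5·0.2446²)·2.1028] / (0.2446·√2.1028)
   = [0.230645 + 0.160474] / 0.354695 = 1.102691
d₂ = d₁ − σ√T = 1.102691 − 0.354695 = 0.747995
N(d₁) = 0.864919,  N(d₂) = 0.772768,  e^(−rT) = 0.907039
E₀ = V₀·N(d₁) − D·e^(−rT)·N(d₂)
   = 278.3770·0.864919 − 221.0373·0.907039·0.772768 = 85.841700

E0=85.8417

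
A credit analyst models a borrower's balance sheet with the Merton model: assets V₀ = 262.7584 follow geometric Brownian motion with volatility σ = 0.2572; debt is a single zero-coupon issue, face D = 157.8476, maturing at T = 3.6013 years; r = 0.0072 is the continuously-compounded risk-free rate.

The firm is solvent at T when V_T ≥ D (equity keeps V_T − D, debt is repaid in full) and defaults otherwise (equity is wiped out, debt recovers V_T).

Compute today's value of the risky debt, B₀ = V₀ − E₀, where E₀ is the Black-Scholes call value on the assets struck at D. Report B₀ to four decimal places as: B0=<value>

B0=147.1674

d₁ = [ln(V₀/D) + (r + σ²/2)T] / (σ√T)
   = [ln(262.7584/157.8476) + (0.0072 + 0.5·0.2572²)·3.6013] / (0.2572·√3.6013)
   = [0.509605 + 0.145046] / 0.488091 = 1.341248
d₂ = d₁ − σ√T = 1.341248 − 0.488091 = 0.853157
N(d₁) = 0.910080,  N(d₂) = 0.803214,  e^(−rT) = 0.974404
E₀ = V₀·N(d₁) − D·e^(−rT)·N(d₂)
   = 262.7584·0.910080 − 157.8476·0.974404·0.803214 = 115.590989
B₀ = V₀ − E₀ = 262.7584 − 115.590989 = 147.167411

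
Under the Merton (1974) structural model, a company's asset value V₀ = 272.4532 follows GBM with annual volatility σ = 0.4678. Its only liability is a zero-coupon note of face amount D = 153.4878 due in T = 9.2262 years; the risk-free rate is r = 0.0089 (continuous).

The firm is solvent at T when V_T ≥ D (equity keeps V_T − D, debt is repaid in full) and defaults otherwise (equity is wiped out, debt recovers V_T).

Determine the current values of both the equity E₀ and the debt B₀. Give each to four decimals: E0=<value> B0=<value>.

d₁ = [ln(V₀/D) + (r + σ²/2)T] / (σ√T)
   = [ln(272.4532/153.4878) + (0.0089 + 0.5·0.4678²)·9.2262] / (0.4678·√9.2262)
   = [0.573846 + 1.091629] / 1.420927 = 1.172105
d₂ = d₁ − σ√T = 1.172105 − 1.420927 = -0.248822
N(d₁) = 0.879423,  N(d₂) = 0.401749,  e^(−rT) = 0.921168
E₀ = V₀·N(d₁) − D·e^(−rT)·N(d₂)
   = 272.4532·0.879423 − 153.4878·0.921168·0.401749 = 182.798944
B₀ = V₀ − E₀ = 272.4532 − 182.798944 = 89.654256

E0=182.7989 B0=89.6543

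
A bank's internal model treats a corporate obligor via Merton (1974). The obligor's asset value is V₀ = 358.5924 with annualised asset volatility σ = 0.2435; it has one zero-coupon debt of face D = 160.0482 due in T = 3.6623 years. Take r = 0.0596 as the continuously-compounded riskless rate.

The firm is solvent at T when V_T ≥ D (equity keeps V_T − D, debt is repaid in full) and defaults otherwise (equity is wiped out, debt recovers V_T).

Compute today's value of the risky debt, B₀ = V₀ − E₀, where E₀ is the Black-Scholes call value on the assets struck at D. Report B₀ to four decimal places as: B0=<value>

d₁ = [ln(V₀/D) + (r + σ²/2)T] / (σ√T)
   = [ln(358.5924/160.0482) + (0.0596 + 0.5·0.2435²)·3.6623] / (0.2435·√3.6623)
   = [0.806711 + 0.326846] / 0.465989 = 2.432583
d₂ = d₁ − σ√T = 2.432583 − 0.465989 = 1.966593
N(d₁) = 0.992504,  N(d₂) = 0.975385,  e^(−rT) = 0.803906
E₀ = V₀·N(d₁) − D·e^(−rT)·N(d₂)
   = 358.5924·0.992504 − 160.0482·0.803906·0.975385 = 230.407843
B₀ = V₀ − E₀ = 358.5924 − 230.407843 = 128.184557

B0=128.1846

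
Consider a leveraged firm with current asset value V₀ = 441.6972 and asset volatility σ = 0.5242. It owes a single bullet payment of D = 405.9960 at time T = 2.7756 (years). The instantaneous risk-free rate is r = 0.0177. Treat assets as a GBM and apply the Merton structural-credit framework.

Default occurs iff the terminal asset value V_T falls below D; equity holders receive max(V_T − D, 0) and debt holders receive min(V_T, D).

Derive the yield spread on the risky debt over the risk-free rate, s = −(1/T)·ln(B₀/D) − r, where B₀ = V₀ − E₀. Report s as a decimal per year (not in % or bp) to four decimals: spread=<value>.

spread=0.1256

d₁ = [ln(V₀/D) + (r + σ²/2)T] / (σ√T)
   = [ln(441.6972/405.9960) + (0.0177 + 0.5·0.5242²)·2.7756] / (0.5242·√2.7756)
   = [0.084281 + 0.430476] / 0.873324 = 0.589423
d₂ = d₁ − σ√T = 0.589423 − 0.873324 = -0.283902
N(d₁) = 0.722211,  N(d₂) = 0.388243,  e^(−rT) = 0.952059
E₀ = V₀·N(d₁) − D·e^(−rT)·N(d₂)
   = 441.6972·0.722211 − 405.9960·0.952059·0.388243 = 168.930223
B₀ = V₀ − E₀ = 441.6972 − 168.930223 = 272.766977
spread = −(1/T)·ln(B₀/D) − r = −(1/2.7756)·ln(272.766977/405.9960) − 0.0177 = 0.12559350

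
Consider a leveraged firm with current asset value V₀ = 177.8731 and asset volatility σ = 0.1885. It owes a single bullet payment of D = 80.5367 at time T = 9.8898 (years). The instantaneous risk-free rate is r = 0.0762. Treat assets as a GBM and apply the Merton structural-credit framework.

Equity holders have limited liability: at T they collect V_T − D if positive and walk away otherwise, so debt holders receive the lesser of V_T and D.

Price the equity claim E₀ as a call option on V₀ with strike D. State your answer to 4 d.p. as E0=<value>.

E0=140.0340

d₁ = [ln(V₀/D) + (r + σ²/2)T] / (σ√T)
   = [ln(177.8731/80.5367) + (0.0762 + 0.5·0.1885²)·9.8898] / (0.1885·√9.8898)
   = [0.792357 + 0.929306] / 0.592796 = 2.904311
d₂ = d₁ − σ√T = 2.904311 − 0.592796 = 2.311516
N(d₁) = 0.998160,  N(d₂) = 0.989598,  e^(−rT) = 0.470668
E₀ = V₀·N(d₁) − D·e^(−rT)·N(d₂)
   = 177.8731·0.998160 − 80.5367·0.470668·0.989598 = 140.034034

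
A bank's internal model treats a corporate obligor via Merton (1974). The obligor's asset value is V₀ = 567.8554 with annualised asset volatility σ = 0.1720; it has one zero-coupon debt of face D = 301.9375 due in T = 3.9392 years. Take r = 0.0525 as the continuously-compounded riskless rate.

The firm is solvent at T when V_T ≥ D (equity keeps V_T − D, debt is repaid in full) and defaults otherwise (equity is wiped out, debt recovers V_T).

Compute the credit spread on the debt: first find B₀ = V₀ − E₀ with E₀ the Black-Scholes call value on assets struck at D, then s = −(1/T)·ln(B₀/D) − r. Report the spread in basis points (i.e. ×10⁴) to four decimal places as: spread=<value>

d₁ = [ln(V₀/D) + (r + σ²/2)T] / (σ√T)
   = [ln(567.8554/301.9375) + (0.0525 + 0.5·0.1720²)·3.9392] / (0.1720·√3.9392)
   = [0.631647 + 0.265077] / 0.341376 = 2.626794
d₂ = d₁ − σ√T = 2.626794 − 0.341376 = 2.285419
N(d₁) = 0.995690,  N(d₂) = 0.988856,  e^(−rT) = 0.813176
E₀ = V₀·N(d₁) − D·e^(−rT)·N(d₂)
   = 567.8554·0.995690 − 301.9375·0.813176·0.988856 = 322.616075
B₀ = V₀ − E₀ = 567.8554 − 322.616075 = 245.239325
spread = −(1/T)·ln(B₀/D) − r = −(1/3.9392)·ln(245.239325/301.9375) − 0.0525 = 0.00029891
in basis points: 0.00029891 × 10⁴ = 2.9891 bp

spread=2.9891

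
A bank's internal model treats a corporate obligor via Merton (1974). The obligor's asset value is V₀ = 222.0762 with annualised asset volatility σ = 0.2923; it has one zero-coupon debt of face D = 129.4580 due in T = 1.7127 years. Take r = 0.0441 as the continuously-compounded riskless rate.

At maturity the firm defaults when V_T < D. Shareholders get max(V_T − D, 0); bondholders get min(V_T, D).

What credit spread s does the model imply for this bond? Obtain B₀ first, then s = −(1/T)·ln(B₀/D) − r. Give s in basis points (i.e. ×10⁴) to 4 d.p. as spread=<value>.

d₁ = [ln(V₀/D) + (r + σ²/2)T] / (σ√T)
   = [ln(222.0762/129.4580) + (0.0441 + 0.5·0.2923²)·1.7127] / (0.2923·√1.7127)
   = [0.539664 + 0.148696] / 0.382533 = 1.799477
d₂ = d₁ − σ√T = 1.799477 − 0.382533 = 1.416943
N(d₁) = 0.964028,  N(d₂) = 0.921750,  e^(−rT) = 0.927252
E₀ = V₀·N(d₁) − D·e^(−rT)·N(d₂)
   = 222.0762·0.964028 − 129.4580·0.927252·0.921750 = 103.440697
B₀ = V₀ − E₀ = 222.0762 − 103.440697 = 118.635503
spread = −(1/T)·ln(B₀/D) − r = −(1/1.7127)·ln(118.635503/129.4580) − 0.0441 = 0.00687257
in basis points: 0.00687257 × 10⁴ = 68.7257 bp

spread=68.7257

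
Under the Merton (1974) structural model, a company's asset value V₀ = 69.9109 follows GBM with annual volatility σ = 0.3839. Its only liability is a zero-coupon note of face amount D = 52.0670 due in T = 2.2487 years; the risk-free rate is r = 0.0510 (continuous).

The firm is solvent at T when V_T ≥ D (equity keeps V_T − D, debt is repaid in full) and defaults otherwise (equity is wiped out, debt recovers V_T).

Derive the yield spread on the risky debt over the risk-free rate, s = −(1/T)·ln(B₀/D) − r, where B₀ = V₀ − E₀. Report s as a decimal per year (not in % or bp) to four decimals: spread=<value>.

d₁ = [ln(V₀/D) + (r + σ²/2)T] / (σ√T)
   = [ln(69.9109/52.0670) + (0.0510 + 0.5·0.3839²)·2.2487] / (0.3839·√2.2487)
   = [0.294690 + 0.280390] / 0.575684 = 0.998951
d₂ = d₁ − σ√T = 0.998951 − 0.575684 = 0.423267
N(d₁) = 0.841091,  N(d₂) = 0.663950,  e^(−rT) = 0.891648
E₀ = V₀·N(d₁) − D·e^(−rT)·N(d₂)
   = 69.9109·0.841091 − 52.0670·0.891648·0.663950 = 27.977245
B₀ = V₀ − E₀ = 69.9109 − 27.977245 = 41.933655
spread = −(1/T)·ln(B₀/D) − r = −(1/2.2487)·ln(41.933655/52.0670) − 0.0510 = 0.04525234

spread=0.0453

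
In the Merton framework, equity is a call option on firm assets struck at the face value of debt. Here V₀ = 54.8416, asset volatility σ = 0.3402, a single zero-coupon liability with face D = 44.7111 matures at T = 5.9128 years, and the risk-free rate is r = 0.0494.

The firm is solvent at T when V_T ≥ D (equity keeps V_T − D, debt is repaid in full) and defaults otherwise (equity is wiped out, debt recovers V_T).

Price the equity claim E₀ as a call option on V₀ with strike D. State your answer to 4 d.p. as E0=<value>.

d₁ = [ln(V₀/D) + (r + σ²/2)T] / (σ√T)
   = [ln(54.8416/44.7111) + (0.0494 + 0.5·0.3402²)·5.9128] / (0.3402·√5.9128)
   = [0.204227 + 0.634254] / 0.827239 = 1.013591
d₂ = d₁ − σ√T = 1.013591 − 0.827239 = 0.186352
N(d₁) = 0.844611,  N(d₂) = 0.573916,  e^(−rT) = 0.746700
E₀ = V₀·N(d₁) − D·e^(−rT)·N(d₂)
   = 54.8416·0.844611 − 44.7111·0.746700·0.573916 = 27.159208

E0=27.1592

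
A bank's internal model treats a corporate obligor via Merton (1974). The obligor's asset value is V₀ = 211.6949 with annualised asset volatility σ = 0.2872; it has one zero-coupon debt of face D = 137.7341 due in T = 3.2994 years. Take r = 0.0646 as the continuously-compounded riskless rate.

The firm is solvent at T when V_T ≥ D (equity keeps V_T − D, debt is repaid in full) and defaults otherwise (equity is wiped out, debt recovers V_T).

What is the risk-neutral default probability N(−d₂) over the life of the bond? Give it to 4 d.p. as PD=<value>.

d₁ = [ln(V₀/D) + (r + σ²/2)T] / (σ√T)
   = [ln(211.6949/137.7341) + (0.0646 + 0.5·0.2872²)·3.2994] / (0.2872·√3.2994)
   = [0.429821 + 0.349215] / 0.521677 = 1.493329
d₂ = d₁ − σ√T = 1.493329 − 0.521677 = 0.971652
risk-neutral PD = N(−d₂) = N(-0.971652) = 0.165612

PD=0.1656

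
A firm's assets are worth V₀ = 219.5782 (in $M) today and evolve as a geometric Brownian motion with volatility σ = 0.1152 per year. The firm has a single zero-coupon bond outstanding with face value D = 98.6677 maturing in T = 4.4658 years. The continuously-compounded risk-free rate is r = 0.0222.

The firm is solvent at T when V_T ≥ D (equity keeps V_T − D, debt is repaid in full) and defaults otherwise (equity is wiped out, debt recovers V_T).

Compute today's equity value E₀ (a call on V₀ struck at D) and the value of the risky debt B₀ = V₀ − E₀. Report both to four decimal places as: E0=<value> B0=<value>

d₁ = [ln(V₀/D) + (r + σ²/2)T] / (σ√T)
   = [ln(219.5782/98.6677) + (0.0222 + 0.5·0.1152²)·4.4658] / (0.1152·√4.4658)
   = [0.799951 + 0.128774] / 0.243446 = 3.814914
d₂ = d₁ − σ√T = 3.814914 − 0.243446 = 3.571468
N(d₁) = 0.999932,  N(d₂) = 0.999823,  e^(−rT) = 0.905615
E₀ = V₀·N(d₁) − D·e^(−rT)·N(d₂)
   = 219.5782·0.999932 − 98.6677·0.905615·0.999823 = 130.224132
B₀ = V₀ − E₀ = 219.5782 − 130.224132 = 89.354068

E0=130.2241 B0=89.3541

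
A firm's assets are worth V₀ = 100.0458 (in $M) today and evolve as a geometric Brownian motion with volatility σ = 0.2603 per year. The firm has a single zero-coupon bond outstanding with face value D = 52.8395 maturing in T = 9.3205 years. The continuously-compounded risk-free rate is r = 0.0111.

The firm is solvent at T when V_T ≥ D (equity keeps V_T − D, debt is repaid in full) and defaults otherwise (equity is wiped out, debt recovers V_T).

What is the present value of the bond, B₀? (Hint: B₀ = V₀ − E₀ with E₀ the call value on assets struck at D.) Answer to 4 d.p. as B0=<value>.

B0=42.7127

d₁ = [ln(V₀/D) + (r + σ²/2)T] / (σ√T)
   = [ln(100.0458/52.8395) + (0.0111 + 0.5·0.2603²)·9.3205] / (0.2603·√9.3205)
   = [0.638369 + 0.419218] / 0.794683 = 1.330829
d₂ = d₁ − σ√T = 1.330829 − 0.794683 = 0.536146
N(d₁) = 0.908377,  N(d₂) = 0.704071,  e^(−rT) = 0.901714
E₀ = V₀·N(d₁) − D·e^(−rT)·N(d₂)
   = 100.0458·0.908377 − 52.8395·0.901714·0.704071 = 57.333066
B₀ = V₀ − E₀ = 100.0458 − 57.333066 = 42.712734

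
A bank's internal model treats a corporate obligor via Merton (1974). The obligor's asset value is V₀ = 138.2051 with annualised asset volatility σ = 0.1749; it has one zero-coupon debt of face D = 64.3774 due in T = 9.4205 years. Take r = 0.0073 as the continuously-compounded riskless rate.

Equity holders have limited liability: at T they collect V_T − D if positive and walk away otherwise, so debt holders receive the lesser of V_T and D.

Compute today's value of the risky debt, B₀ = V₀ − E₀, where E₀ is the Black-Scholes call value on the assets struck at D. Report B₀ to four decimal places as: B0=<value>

B0=58.8577

d₁ = [ln(V₀/D) + (r + σ²/2)T] / (σ√T)
   = [ln(138.2051/64.3774) + (0.0073 + 0.5·0.1749²)·9.4205] / (0.1749·√9.4205)
   = [0.763976 + 0.212856] / 0.536818 = 1.819673
d₂ = d₁ − σ√T = 1.819673 − 0.536818 = 1.282855
N(d₁) = 0.965596,  N(d₂) = 0.900229,  e^(−rT) = 0.933542
E₀ = V₀·N(d₁) − D·e^(−rT)·N(d₂)
   = 138.2051·0.965596 − 64.3774·0.933542·0.900229 = 79.347407
B₀ = V₀ − E₀ = 138.2051 − 79.347407 = 58.857693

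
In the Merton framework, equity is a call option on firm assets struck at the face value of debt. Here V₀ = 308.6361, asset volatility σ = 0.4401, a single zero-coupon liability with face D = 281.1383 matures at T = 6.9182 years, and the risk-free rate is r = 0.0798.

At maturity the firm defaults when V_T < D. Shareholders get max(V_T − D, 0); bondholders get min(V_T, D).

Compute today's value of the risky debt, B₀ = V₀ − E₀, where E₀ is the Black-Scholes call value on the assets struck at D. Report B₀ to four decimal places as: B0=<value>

B0=119.0393

d₁ = [ln(V₀/D) + (r + σ²/2)T] / (σ√T)
   = [ln(308.6361/281.1383) + (0.0798 + 0.5·0.4401²)·6.9182] / (0.4401·√6.9182)
   = [0.093316 + 1.222059] / 1.157572 = 1.136322
d₂ = d₁ − σ√T = 1.136322 − 1.157572 = -0.021249
N(d₁) = 0.872089,  N(d₂) = 0.491523,  e^(−rT) = 0.575755
E₀ = V₀·N(d₁) − D·e^(−rT)·N(d₂)
   = 308.6361·0.872089 − 281.1383·0.575755·0.491523 = 189.596839
B₀ = V₀ − E₀ = 308.6361 − 189.596839 = 119.039261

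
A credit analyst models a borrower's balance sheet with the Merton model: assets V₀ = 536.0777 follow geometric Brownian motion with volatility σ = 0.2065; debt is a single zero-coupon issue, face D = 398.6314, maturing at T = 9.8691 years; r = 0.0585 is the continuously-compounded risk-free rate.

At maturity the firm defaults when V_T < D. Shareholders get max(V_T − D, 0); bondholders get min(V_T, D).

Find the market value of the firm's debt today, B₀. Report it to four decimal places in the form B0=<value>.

d₁ = [ln(V₀/D) + (r + σ²/2)T] / (σ√T)
   = [ln(536.0777/398.6314) + (0.0585 + 0.5·0.2065²)·9.8691] / (0.2065·√9.8691)
   = [0.296242 + 0.787763] / 0.648722 = 1.670984
d₂ = d₁ − σ√T = 1.670984 − 0.648722 = 1.022262
N(d₁) = 0.952638,  N(d₂) = 0.846671,  e^(−rT) = 0.561388
E₀ = V₀·N(d₁) − D·e^(−rT)·N(d₂)
   = 536.0777·0.952638 − 398.6314·0.561388·0.846671 = 321.213671
B₀ = V₀ − E₀ = 536.0777 − 321.213671 = 214.864029

B0=214.8640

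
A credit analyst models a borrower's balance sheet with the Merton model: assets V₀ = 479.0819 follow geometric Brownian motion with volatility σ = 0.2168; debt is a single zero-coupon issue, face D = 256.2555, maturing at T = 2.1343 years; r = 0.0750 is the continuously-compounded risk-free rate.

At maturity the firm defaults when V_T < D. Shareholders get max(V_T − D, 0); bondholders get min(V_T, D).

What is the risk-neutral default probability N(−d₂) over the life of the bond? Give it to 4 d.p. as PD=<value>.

PD=0.0101

d₁ = [ln(V₀/D) + (r + σ²/2)T] / (σ√T)
   = [ln(479.0819/256.2555) + (0.0750 + 0.5·0.2168²)·2.1343] / (0.2168·√2.1343)
   = [0.625697 + 0.210231] / 0.316728 = 2.639257
d₂ = d₁ − σ√T = 2.639257 − 0.316728 = 2.322528
risk-neutral PD = N(−d₂) = N(-2.322528) = 0.010102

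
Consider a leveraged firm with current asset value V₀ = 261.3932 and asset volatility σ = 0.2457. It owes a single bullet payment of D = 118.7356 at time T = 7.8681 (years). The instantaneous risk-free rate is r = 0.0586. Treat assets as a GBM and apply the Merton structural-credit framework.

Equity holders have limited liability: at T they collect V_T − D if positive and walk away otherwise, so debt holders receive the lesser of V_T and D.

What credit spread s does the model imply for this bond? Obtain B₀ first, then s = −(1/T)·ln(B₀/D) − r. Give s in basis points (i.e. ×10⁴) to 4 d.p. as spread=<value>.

d₁ = [ln(V₀/D) + (r + σ²/2)T] / (σ√T)
   = [ln(261.3932/118.7356) + (0.0586 + 0.5·0.2457²)·7.8681] / (0.2457·√7.8681)
   = [0.789127 + 0.698563] / 0.689192 = 2.158601
d₂ = d₁ − σ√T = 2.158601 − 0.689192 = 1.469409
N(d₁) = 0.984559,  N(d₂) = 0.929139,  e^(−rT) = 0.630608
E₀ = V₀·N(d₁) − D·e^(−rT)·N(d₂)
   = 261.3932·0.984559 − 118.7356·0.630608·0.929139 = 187.787263
B₀ = V₀ − E₀ = 261.3932 − 187.787263 = 73.605937
spread = −(1/T)·ln(B₀/D) − r = −(1/7.8681)·ln(73.605937/118.7356) − 0.0586 = 0.00217369
in basis points: 0.00217369 × 10⁴ = 21.7369 bp

spread=21.7369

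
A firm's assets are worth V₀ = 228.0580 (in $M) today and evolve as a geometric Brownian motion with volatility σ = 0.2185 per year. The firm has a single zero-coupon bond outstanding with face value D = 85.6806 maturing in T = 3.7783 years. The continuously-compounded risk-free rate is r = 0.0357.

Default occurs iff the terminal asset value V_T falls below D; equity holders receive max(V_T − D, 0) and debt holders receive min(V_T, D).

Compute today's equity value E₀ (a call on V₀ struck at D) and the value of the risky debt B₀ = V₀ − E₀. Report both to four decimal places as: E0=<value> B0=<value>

d₁ = [ln(V₀/D) + (r + σ²/2)T] / (σ√T)
   = [ln(228.0580/85.6806) + (0.0357 + 0.5·0.2185²)·3.7783] / (0.2185·√3.7783)
   = [0.978974 + 0.225078] / 0.424717 = 2.834949
d₂ = d₁ − σ√T = 2.834949 − 0.424717 = 2.410232
N(d₁) = 0.997708,  N(d₂) = 0.992029,  e^(−rT) = 0.873816
E₀ = V₀·N(d₁) − D·e^(−rT)·N(d₂)
   = 228.0580·0.997708 − 85.6806·0.873816·0.992029 = 153.263077
B₀ = V₀ − E₀ = 228.0580 − 153.263077 = 74.794923

E0=153.2631 B0=74.7949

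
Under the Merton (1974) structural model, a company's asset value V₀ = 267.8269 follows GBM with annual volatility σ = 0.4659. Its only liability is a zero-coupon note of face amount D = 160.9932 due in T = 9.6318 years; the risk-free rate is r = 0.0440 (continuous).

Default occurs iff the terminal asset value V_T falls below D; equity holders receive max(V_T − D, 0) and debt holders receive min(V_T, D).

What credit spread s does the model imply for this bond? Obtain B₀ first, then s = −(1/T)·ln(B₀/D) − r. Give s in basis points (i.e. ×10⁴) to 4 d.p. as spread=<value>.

spread=390.3122

d₁ = [ln(V₀/D) + (r + σ²/2)T] / (σ√T)
   = [ln(267.8269/160.9932) + (0.0440 + 0.5·0.4659²)·9.6318] / (0.4659·√9.6318)
   = [0.508979 + 1.469152] / 1.445927 = 1.368071
d₂ = d₁ − σ√T = 1.368071 − 1.445927 = -0.077857
N(d₁) = 0.914355,  N(d₂) = 0.468971,  e^(−rT) = 0.654555
E₀ = V₀·N(d₁) − D·e^(−rT)·N(d₂)
   = 267.8269·0.914355 − 160.9932·0.654555·0.468971 = 195.469190
B₀ = V₀ − E₀ = 267.8269 − 195.469190 = 72.357710
spread = −(1/T)·ln(B₀/D) − r = −(1/9.6318)·ln(72.357710/160.9932) − 0.0440 = 0.03903122
in basis points: 0.03903122 × 10⁴ = 390.3122 bp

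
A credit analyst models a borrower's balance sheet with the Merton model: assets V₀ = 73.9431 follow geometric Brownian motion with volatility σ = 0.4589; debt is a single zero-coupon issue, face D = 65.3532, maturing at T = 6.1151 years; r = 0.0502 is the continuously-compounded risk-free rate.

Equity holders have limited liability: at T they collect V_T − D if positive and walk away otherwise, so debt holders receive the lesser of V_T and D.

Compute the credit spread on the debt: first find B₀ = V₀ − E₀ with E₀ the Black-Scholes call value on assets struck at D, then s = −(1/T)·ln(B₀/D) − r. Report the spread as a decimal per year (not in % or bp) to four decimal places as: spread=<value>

d₁ = [ln(V₀/D) + (r + σ²/2)T] / (σ√T)
   = [ln(73.9431/65.3532) + (0.0502 + 0.5·0.4589²)·6.1151] / (0.4589·√6.1151)
   = [0.123489 + 0.950865] / 1.134801 = 0.946734
d₂ = d₁ − σ√T = 0.946734 − 1.134801 = -0.188068
N(d₁) = 0.828113,  N(d₂) = 0.425412,  e^(−rT) = 0.735667
E₀ = V₀·N(d₁) − D·e^(−rT)·N(d₂)
   = 73.9431·0.828113 − 65.3532·0.735667·0.425412 = 40.780199
B₀ = V₀ − E₀ = 73.9431 − 40.780199 = 33.162901
spread = −(1/T)·ln(B₀/D) − r = −(1/6.1151)·ln(33.162901/65.3532) − 0.0502 = 0.06073434

spread=0.0607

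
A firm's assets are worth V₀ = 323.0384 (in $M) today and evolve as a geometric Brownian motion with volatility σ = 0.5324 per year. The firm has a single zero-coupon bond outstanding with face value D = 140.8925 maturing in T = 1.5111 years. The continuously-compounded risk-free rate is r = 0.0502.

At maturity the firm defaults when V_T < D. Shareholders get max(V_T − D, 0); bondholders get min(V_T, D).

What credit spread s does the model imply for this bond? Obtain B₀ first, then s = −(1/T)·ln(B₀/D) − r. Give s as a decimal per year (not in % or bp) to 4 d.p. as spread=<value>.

d₁ = [ln(V₀/D) + (r + σ²/2)T] / (σ√T)
   = [ln(323.0384/140.8925) + (0.0502 + 0.5·0.5324²)·1.5111] / (0.5324·√1.5111)
   = [0.829774 + 0.290018] / 0.654462 = 1.711010
d₂ = d₁ − σ√T = 1.711010 − 0.654462 = 1.056548
N(d₁) = 0.956460,  N(d₂) = 0.854641,  e^(−rT) = 0.926949
E₀ = V₀·N(d₁) − D·e^(−rT)·N(d₂)
   = 323.0384·0.956460 − 140.8925·0.926949·0.854641 = 197.357233
B₀ = V₀ − E₀ = 323.0384 − 197.357233 = 125.681167
spread = −(1/T)·ln(B₀/D) − r = −(1/1.5111)·ln(125.681167/140.8925) − 0.0502 = 0.02540645

spread=0.0254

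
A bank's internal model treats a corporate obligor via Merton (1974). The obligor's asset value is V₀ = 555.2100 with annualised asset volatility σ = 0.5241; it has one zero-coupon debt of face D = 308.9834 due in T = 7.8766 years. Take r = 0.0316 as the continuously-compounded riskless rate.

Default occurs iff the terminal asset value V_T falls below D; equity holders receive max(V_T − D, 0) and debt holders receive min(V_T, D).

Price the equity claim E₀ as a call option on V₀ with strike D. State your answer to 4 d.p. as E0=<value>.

E0=397.3605

d₁ = [ln(V₀/D) + (r + σ²/2)T] / (σ√T)
   = [ln(555.2100/308.9834) + (0.0316 + 0.5·0.5241²)·7.8766] / (0.5241·√7.8766)
   = [0.586059 + 1.330676] / 1.470901 = 1.303102
d₂ = d₁ − σ√T = 1.303102 − 1.470901 = -0.167799
N(d₁) = 0.903730,  N(d₂) = 0.433371,  e^(−rT) = 0.779657
E₀ = V₀·N(d₁) − D·e^(−rT)·N(d₂)
   = 555.2100·0.903730 − 308.9834·0.779657·0.433371 = 397.360452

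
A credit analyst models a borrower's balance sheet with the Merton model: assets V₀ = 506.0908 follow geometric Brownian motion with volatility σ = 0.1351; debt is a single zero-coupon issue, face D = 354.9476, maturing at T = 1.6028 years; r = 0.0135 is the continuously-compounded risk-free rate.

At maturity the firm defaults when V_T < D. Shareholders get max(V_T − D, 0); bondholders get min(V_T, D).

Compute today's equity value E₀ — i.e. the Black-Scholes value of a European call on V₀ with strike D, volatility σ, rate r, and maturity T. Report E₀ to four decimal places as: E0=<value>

E0=159.0898

d₁ = [ln(V₀/D) + (r + σ²/2)T] / (σ√T)
   = [ln(506.0908/354.9476) + (0.0135 + 0.5·0.1351²)·1.6028] / (0.1351·√1.6028)
   = [0.354746 + 0.036265] / 0.171039 = 2.286093
d₂ = d₁ − σ√T = 2.286093 − 0.171039 = 2.115054
N(d₁) = 0.988876,  N(d₂) = 0.982787,  e^(−rT) = 0.978595
E₀ = V₀·N(d₁) − D·e^(−rT)·N(d₂)
   = 506.0908·0.988876 − 354.9476·0.978595·0.982787 = 159.089846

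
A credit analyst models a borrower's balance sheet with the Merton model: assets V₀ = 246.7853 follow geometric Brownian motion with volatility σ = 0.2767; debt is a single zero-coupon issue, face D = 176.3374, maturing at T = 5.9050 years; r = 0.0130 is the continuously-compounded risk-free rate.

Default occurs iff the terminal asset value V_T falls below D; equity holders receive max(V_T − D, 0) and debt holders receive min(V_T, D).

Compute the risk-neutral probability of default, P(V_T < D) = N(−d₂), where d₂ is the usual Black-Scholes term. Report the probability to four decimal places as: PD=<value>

d₁ = [ln(V₀/D) + (r + σ²/2)T] / (σ√T)
   = [ln(246.7853/176.3374) + (0.0130 + 0.5·0.2767²)·5.9050] / (0.2767·√5.9050)
   = [0.336120 + 0.302817] / 0.672387 = 0.950251
d₂ = d₁ − σ√T = 0.950251 − 0.672387 = 0.277865
risk-neutral PD = N(−d₂) = N(-0.277865) = 0.390558

PD=0.3906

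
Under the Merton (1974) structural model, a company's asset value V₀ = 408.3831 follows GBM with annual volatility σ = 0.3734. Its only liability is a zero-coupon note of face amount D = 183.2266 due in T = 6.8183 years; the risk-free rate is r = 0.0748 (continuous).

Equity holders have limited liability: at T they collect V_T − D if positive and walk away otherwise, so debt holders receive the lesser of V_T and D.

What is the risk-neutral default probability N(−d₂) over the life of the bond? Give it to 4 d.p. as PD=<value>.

d₁ = [ln(V₀/D) + (r + σ²/2)T] / (σ√T)
   = [ln(408.3831/183.2266) + (0.0748 + 0.5·0.3734²)·6.8183] / (0.3734·√6.8183)
   = [0.801482 + 0.985338] / 0.975017 = 1.832604
d₂ = d₁ − σ√T = 1.832604 − 0.975017 = 0.857586
risk-neutral PD = N(−d₂) = N(-0.857586) = 0.195561

PD=0.1956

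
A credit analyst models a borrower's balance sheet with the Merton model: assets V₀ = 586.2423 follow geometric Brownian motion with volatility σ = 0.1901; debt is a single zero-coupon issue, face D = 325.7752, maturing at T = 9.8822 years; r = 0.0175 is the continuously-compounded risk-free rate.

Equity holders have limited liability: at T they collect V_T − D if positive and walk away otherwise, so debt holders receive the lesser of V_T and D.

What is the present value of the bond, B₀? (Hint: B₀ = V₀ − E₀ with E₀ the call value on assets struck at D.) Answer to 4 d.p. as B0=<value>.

B0=262.8294

d₁ = [ln(V₀/D) + (r + σ²/2)T] / (σ√T)
   = [ln(586.2423/325.7752) + (0.0175 + 0.5·0.1901²)·9.8822] / (0.1901·√9.8822)
   = [0.587526 + 0.351500] / 0.597598 = 1.571334
d₂ = d₁ − σ√T = 1.571334 − 0.597598 = 0.973736
N(d₁) = 0.941947,  N(d₂) = 0.834906,  e^(−rT) = 0.841189
E₀ = V₀·N(d₁) − D·e^(−rT)·N(d₂)
   = 586.2423·0.941947 − 325.7752·0.841189·0.834906 = 323.412881
B₀ = V₀ − E₀ = 586.2423 − 323.412881 = 262.829419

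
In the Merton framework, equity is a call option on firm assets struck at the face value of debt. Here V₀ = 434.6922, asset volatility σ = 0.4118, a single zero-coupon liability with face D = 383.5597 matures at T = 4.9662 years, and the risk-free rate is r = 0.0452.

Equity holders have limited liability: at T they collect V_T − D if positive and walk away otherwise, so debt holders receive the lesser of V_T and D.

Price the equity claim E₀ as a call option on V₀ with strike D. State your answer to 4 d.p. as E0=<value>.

d₁ = [ln(V₀/D) + (r + σ²/2)T] / (σ√T)
   = [ln(434.6922/383.5597) + (0.0452 + 0.5·0.4118²)·4.9662] / (0.4118·√4.9662)
   = [0.125143 + 0.645554] / 0.917695 = 0.839818
d₂ = d₁ − σ√T = 0.839818 − 0.917695 = -0.077877
N(d₁) = 0.799495,  N(d₂) = 0.468963,  e^(−rT) = 0.798938
E₀ = V₀·N(d₁) − D·e^(−rT)·N(d₂)
   = 434.6922·0.799495 − 383.5597·0.798938·0.468963 = 203.825007

E0=203.8250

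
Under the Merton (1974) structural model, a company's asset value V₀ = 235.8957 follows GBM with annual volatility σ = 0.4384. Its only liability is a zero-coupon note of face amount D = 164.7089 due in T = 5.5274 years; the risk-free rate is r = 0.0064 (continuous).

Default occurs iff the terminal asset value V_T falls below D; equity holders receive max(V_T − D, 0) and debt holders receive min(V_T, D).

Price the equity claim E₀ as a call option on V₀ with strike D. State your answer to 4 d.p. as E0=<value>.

d₁ = [ln(V₀/D) + (r + σ²/2)T] / (σ√T)
   = [ln(235.8957/164.7089) + (0.0064 + 0.5·0.4384²)·5.5274] / (0.4384·√5.5274)
   = [0.359210 + 0.566543] / 1.030697 = 0.898182
d₂ = d₁ − σ√T = 0.898182 − 1.030697 = -0.132515
N(d₁) = 0.815456,  N(d₂) = 0.447289,  e^(−rT) = 0.965243
E₀ = V₀·N(d₁) − D·e^(−rT)·N(d₂)
   = 235.8957·0.815456 − 164.7089·0.965243·0.447289 = 121.250734

E0=121.2507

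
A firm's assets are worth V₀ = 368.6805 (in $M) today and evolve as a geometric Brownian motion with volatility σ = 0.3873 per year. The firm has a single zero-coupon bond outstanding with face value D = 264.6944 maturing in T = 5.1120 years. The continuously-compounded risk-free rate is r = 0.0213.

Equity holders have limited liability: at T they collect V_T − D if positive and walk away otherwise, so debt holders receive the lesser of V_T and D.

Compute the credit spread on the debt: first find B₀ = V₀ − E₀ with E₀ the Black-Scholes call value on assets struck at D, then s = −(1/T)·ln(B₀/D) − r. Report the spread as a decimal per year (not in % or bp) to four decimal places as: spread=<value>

d₁ = [ln(V₀/D) + (r + σ²/2)T] / (σ√T)
   = [ln(368.6805/264.6944) + (0.0213 + 0.5·0.3873²)·5.1120] / (0.3873·√5.1120)
   = [0.331354 + 0.492289] / 0.875675 = 0.940581
d₂ = d₁ − σ√T = 0.940581 − 0.875675 = 0.064906
N(d₁) = 0.826540,  N(d₂) = 0.525876,  e^(−rT) = 0.896833
E₀ = V₀·N(d₁) − D·e^(−rT)·N(d₂)
   = 368.6805·0.826540 − 264.6944·0.896833·0.525876 = 179.893389
B₀ = V₀ − E₀ = 368.6805 − 179.893389 = 188.787111
spread = −(1/T)·ln(B₀/D) − r = −(1/5.1120)·ln(188.787111/264.6944) − 0.0213 = 0.04481032

spread=0.0448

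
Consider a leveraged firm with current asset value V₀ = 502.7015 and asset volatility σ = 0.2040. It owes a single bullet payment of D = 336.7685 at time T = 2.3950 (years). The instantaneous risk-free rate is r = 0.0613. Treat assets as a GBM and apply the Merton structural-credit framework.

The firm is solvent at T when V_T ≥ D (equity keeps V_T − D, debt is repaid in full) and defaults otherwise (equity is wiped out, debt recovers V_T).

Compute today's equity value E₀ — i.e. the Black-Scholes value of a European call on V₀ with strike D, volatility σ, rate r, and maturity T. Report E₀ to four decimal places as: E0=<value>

E0=213.9293

d₁ = [ln(V₀/D) + (r + σ²/2)T] / (σ√T)
   = [ln(502.7015/336.7685) + (0.0613 + 0.5·0.2040²)·2.3950] / (0.2040·√2.3950)
   = [0.400601 + 0.196649] / 0.315706 = 1.891790
d₂ = d₁ − σ√T = 1.891790 − 0.315706 = 1.576084
N(d₁) = 0.970740,  N(d₂) = 0.942497,  e^(−rT) = 0.863455
E₀ = V₀·N(d₁) − D·e^(−rT)·N(d₂)
   = 502.7015·0.970740 − 336.7685·0.863455·0.942497 = 213.929315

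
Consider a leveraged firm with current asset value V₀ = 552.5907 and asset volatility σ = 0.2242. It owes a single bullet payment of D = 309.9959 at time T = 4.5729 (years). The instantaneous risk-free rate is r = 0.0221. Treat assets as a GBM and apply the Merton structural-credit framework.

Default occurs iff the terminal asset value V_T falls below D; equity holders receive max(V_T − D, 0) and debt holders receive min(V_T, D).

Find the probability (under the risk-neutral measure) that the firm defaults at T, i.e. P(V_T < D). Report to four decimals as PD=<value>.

d₁ = [ln(V₀/D) + (r + σ²/2)T] / (σ√T)
   = [ln(552.5907/309.9959) + (0.0221 + 0.5·0.2242²)·4.5729] / (0.2242·√4.5729)
   = [0.578059 + 0.215991] / 0.479437 = 1.656213
d₂ = d₁ − σ√T = 1.656213 − 0.479437 = 1.176776
risk-neutral PD = N(−d₂) = N(-1.176776) = 0.119643

PD=0.1196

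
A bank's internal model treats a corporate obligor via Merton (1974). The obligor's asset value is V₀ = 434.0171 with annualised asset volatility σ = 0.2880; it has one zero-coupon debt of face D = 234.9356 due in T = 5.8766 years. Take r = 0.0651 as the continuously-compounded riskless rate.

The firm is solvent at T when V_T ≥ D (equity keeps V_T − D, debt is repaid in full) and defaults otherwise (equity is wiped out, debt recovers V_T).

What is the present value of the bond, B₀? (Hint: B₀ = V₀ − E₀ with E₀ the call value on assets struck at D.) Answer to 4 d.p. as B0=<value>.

d₁ = [ln(V₀/D) + (r + σ²/2)T] / (σ√T)
   = [ln(434.0171/234.9356) + (0.0651 + 0.5·0.2880²)·5.8766] / (0.2880·√5.8766)
   = [0.613773 + 0.626281] / 0.698161 = 1.776171
d₂ = d₁ − σ√T = 1.776171 − 0.698161 = 1.078010
N(d₁) = 0.962148,  N(d₂) = 0.859485,  e^(−rT) = 0.682108
E₀ = V₀·N(d₁) − D·e^(−rT)·N(d₂)
   = 434.0171·0.962148 − 234.9356·0.682108·0.859485 = 279.854662
B₀ = V₀ − E₀ = 434.0171 − 279.854662 = 154.162438

B0=154.1624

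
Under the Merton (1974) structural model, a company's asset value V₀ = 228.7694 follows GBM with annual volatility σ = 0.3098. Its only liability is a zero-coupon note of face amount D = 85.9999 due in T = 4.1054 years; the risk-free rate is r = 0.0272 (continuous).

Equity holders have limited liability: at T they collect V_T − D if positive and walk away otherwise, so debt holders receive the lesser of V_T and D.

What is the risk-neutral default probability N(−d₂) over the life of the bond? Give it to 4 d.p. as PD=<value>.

PD=0.0774

d₁ = [ln(V₀/D) + (r + σ²/2)T] / (σ√T)
   = [ln(228.7694/85.9999) + (0.0272 + 0.5·0.3098²)·4.1054] / (0.3098·√4.1054)
   = [0.978368 + 0.308677] / 0.627710 = 2.050381
d₂ = d₁ − σ√T = 2.050381 − 0.627710 = 1.422671
risk-neutral PD = N(−d₂) = N(-1.422671) = 0.077416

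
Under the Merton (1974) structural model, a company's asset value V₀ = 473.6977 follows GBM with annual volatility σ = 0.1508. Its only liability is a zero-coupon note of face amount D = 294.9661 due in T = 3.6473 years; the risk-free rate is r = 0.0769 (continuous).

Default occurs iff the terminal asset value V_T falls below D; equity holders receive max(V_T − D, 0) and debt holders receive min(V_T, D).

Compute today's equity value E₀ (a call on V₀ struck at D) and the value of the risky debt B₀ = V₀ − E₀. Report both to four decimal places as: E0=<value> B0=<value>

d₁ = [ln(V₀/D) + (r + σ²/2)T] / (σ√T)
   = [ln(473.6977/294.9661) + (0.0769 + 0.5·0.1508²)·3.6473] / (0.1508·√3.6473)
   = [0.473709 + 0.321948] / 0.287996 = 2.762733
d₂ = d₁ − σ√T = 2.762733 − 0.287996 = 2.474737
N(d₁) = 0.997134,  N(d₂) = 0.993333,  e^(−rT) = 0.755423
E₀ = V₀·N(d₁) − D·e^(−rT)·N(d₂)
   = 473.6977·0.997134 − 294.9661·0.755423·0.993333 = 251.001411
B₀ = V₀ − E₀ = 473.6977 − 251.001411 = 222.696289

E0=251.0014 B0=222.6963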